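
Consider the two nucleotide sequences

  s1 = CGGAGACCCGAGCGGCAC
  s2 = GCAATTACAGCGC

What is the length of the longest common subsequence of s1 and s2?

Taking C at s1[1]=s2[2]; then A at s1[4]=s2[4]; then A at s1[6]=s2[7]; then C at s1[9]=s2[8]; then A at s1[11]=s2[9]; then G at s1[12]=s2[10]; then C at s1[13]=s2[11]; then G at s1[15]=s2[12]; then C at s1[18]=s2[13] gives a common subsequence of length 9, and the DP table's final entry dp[18][13] is also 9, so no common subsequence is longer.

9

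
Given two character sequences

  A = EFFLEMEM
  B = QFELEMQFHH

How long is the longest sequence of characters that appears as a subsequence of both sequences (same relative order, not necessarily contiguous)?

Pick E at A[1]=B[3] → L at A[4]=B[4] → E at A[5]=B[5] → M at A[6]=B[6]; all 4 characters appear in both, in order, and the DP table's final entry dp[8][10] is also 4, so no common subsequence is longer.

4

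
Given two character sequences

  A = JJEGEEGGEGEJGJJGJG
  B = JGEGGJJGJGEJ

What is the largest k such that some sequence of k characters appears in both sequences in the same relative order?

Pick J at A[2]=B[1]; then G at A[4]=B[2]; then E at A[6]=B[3]; then G at A[7]=B[4]; then G at A[8]=B[5]; then J at A[12]=B[7]; then G at A[13]=B[8]; then J at A[15]=B[9]; then G at A[16]=B[10]; then J at A[17]=B[12]; all 10 characters appear in both, in order, and the DP table's final entry dp[18][12] is also 10, so no common subsequence is longer.

10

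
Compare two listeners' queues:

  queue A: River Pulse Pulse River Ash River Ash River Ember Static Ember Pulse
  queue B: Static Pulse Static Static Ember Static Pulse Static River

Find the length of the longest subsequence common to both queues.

One common subsequence of length 4: Pulse at queue A[2]=queue B[2] → Ember at queue A[9]=queue B[5] → Static at queue A[10]=queue B[6] → Pulse at queue A[12]=queue B[7]. dp[12][9] = 4 confirms this is the maximum.

4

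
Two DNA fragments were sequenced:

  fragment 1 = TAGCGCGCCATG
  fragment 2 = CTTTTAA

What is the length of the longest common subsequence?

Let dp[i][j] be the LCS length of the first i bases of fragment 1 and the first j bases of fragment 2. dp[i][j] = dp[i-1][j-1]+1 when the i-th and j-th bases match, else max(dp[i-1][j], dp[i][j-1]).
    ·  C  T  T  T  T  A  A
 ·  0  0  0  0  0  0  0  0
 T  0  0  1  1  1  1  1  1
 A  0  0  1  1  1  1  2  2
 G  0  0  1  1  1  1  2  2
 C  0  1  1  1  1  1  2  2
 G  0  1  1  1  1  1  2  2
 C  0  1  1  1  1  1  2  2
 G  0  1  1  1  1  1  2  2
 C  0  1  1  1  1  1  2  2
 C  0  1  1  1  1  1  2  2
 A  0  1  1  1  1  1  2  3
 T  0  1  2  2  2  2  2  3
 G  0  1  2  2  2  2  2  3
dp[12][7] = 3. One LCS (by backtracking along matches): TAA.

3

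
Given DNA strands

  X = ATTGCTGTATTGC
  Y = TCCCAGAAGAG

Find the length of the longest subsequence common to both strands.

Taking A [1,5] → G [4,6] → G [7,9] → A [9,10] → G [12,11] gives a common subsequence of length 5. dp[13][11] = 5 confirms this is the maximum.

5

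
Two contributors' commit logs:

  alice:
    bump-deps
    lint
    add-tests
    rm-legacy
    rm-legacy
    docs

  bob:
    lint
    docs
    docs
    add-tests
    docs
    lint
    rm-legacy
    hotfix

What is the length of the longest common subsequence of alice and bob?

Match lint (alice #2, bob #1); then add-tests (alice #3, bob #4); then rm-legacy (alice #4, bob #7) — 3 commits in the same relative order in both, and the DP table's final entry dp[6][8] is also 3, so no common subsequence is longer.

3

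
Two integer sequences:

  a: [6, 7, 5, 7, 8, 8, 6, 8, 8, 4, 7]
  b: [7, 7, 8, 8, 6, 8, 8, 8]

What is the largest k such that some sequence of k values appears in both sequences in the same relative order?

Let dp[i][j] be the LCS length of the first i values of a and the first j values of b. dp[i][j] = dp[i-1][j-1]+1 when the i-th and j-th values match, else max(dp[i-1][j], dp[i][j-1]).
    ·  7  7  8  8  6  8  8  8
 ·  0  0  0  0  0  0  0  0  0
 6  0  0  0  0  0  1  1  1  1
 7  0  1  1  1  1  1  1  1  1
 5  0  1  1  1  1  1  1  1  1
 7  0  1  2  2  2  2  2  2  2
 8  0  1  2  3  3  3  3  3  3
 8  0  1  2  3  4  4  4  4  4
 6  0  1  2  3  4  5  5  5  5
 8  0  1  2  3  4  5  6  6  6
 8  0  1  2  3  4  5  6  7  7
 4  0  1  2  3  4  5  6  7  7
 7  0  1  2  3  4  5  6  7  7
dp[11][8] = 7. One LCS (by backtracking along matches): 7, 7, 8, 8, 6, 8, 8.

7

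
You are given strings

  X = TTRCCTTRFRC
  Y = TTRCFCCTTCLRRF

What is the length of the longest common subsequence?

9

Taking T at X[1]=Y[1], T at X[2]=Y[2], R at X[3]=Y[3], C at X[4]=Y[6], C at X[5]=Y[7], T at X[6]=Y[8], T at X[7]=Y[9], R at X[8]=Y[13], F at X[9]=Y[14] gives a common subsequence of length 9, and the DP table's final entry dp[11][14] is also 9, so no common subsequence is longer.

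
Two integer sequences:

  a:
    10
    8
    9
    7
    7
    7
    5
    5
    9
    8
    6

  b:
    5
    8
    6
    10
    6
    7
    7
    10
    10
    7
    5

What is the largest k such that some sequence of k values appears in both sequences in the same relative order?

5

Let dp[i][j] be the LCS length of the first i values of a and the first j values of b. dp[i][j] = dp[i-1][j-1]+1 when the i-th and j-th values match, else max(dp[i-1][j], dp[i][j-1]).
    ·  5  8  6 10  6  7  7 10 10  7  5
 ·  0  0  0  0  0  0  0  0  0  0  0  0
10  0  0  0  0  1  1  1  1  1  1  1  1
 8  0  0  1  1  1  1  1  1  1  1  1  1
 9  0  0  1  1  1  1  1  1  1  1  1  1
 7  0  0  1  1  1  1  2  2  2  2  2  2
 7  0  0  1  1  1  1  2  3  3  3  3  3
 7  0  0  1  1  1  1  2  3  3  3  4  4
 5  0  1  1  1  1  1  2  3  3  3  4  5
 5  0  1  1  1  1  1  2  3  3  3  4  5
 9  0  1  1  1  1  1  2  3  3  3  4  5
 8  0  1  2  2  2  2  2  3  3  3  4  5
 6  0  1  2  3  3  3  3  3  3  3  4  5
dp[11][11] = 5. One LCS (by backtracking along matches): 10, 7, 7, 7, 5.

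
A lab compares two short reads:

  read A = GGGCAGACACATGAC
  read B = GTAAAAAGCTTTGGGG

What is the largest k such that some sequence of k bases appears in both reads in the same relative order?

Match G [1,1]; then A [5,5]; then A [7,6]; then A [9,7]; then C [10,9]; then T [12,12]; then G [13,16] — 7 bases in the same relative order in both. Since dp[15][16] = 7, nothing longer is possible.

7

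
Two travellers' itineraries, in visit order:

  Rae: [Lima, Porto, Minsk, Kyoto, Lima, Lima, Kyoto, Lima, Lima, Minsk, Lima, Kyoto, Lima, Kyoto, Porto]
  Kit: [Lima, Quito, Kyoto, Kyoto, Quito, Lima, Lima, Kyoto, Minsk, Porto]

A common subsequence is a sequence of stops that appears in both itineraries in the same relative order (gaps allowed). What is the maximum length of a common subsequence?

7

Pick Lima at Rae[1]=Kit[1], Kyoto at Rae[4]=Kit[4], Lima at Rae[5]=Kit[6], Lima at Rae[6]=Kit[7], Kyoto at Rae[7]=Kit[8], Minsk at Rae[10]=Kit[9], Porto at Rae[15]=Kit[10]; all 7 stops appear in both, in order. Since dp[15][10] = 7, nothing longer is possible.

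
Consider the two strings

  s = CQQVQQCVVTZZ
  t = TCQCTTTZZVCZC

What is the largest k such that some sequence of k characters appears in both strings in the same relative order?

Match C (s #1, t #2); then Q (s #6, t #3); then C (s #7, t #4); then T (s #10, t #7); then Z (s #11, t #9); then Z (s #12, t #12) — 6 characters in the same relative order in both, and the DP table's final entry dp[12][13] is also 6, so no common subsequence is longer.

6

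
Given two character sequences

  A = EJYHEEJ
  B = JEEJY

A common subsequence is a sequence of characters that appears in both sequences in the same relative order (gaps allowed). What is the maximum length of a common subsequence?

4

Let dp[i][j] be the LCS length of the first i characters of A and the first j characters of B. dp[i][j] = dp[i-1][j-1]+1 when the i-th and j-th characters match, else max(dp[i-1][j], dp[i][j-1]).
    ·  J  E  E  J  Y
 ·  0  0  0  0  0  0
 E  0  0  1  1  1  1
 J  0  1  1  1  2  2
 Y  0  1  1  1  2  3
 H  0  1  1  1  2  3
 E  0  1  2  2  2  3
 E  0  1  2  3  3  3
 J  0  1  2  3  4  4
dp[7][5] = 4. One LCS (by backtracking along matches): JEEJ.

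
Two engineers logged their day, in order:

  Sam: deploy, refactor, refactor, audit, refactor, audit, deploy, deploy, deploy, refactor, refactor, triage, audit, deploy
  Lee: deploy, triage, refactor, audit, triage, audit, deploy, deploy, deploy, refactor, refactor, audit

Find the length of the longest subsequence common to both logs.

Pick deploy (Sam #1, Lee #1), then refactor (Sam #3, Lee #3), then audit (Sam #4, Lee #4), then audit (Sam #6, Lee #6), then deploy (Sam #7, Lee #7), then deploy (Sam #8, Lee #8), then deploy (Sam #9, Lee #9), then refactor (Sam #10, Lee #10), then refactor (Sam #11, Lee #11), then audit (Sam #13, Lee #12); all 10 tasks appear in both, in order. The LCS DP gives dp[14][12] = 10, so this is optimal.

10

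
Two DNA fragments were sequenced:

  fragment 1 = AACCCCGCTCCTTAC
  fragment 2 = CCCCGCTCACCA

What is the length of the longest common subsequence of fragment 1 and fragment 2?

Pick C (fragment 1 #3, fragment 2 #1), C (fragment 1 #4, fragment 2 #2), C (fragment 1 #5, fragment 2 #3), C (fragment 1 #6, fragment 2 #4), G (fragment 1 #7, fragment 2 #5), C (fragment 1 #8, fragment 2 #6), T (fragment 1 #9, fragment 2 #7), C (fragment 1 #10, fragment 2 #10), C (fragment 1 #11, fragment 2 #11), A (fragment 1 #14, fragment 2 #12); all 10 bases appear in both, in order. The LCS DP gives dp[15][12] = 10, so this is optimal.

10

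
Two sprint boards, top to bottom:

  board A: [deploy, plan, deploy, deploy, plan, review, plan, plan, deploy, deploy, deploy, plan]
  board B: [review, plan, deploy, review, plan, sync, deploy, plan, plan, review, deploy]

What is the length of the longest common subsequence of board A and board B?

Pick deploy (board A #1, board B #3); then plan (board A #2, board B #5); then deploy (board A #3, board B #7); then plan (board A #5, board B #9); then review (board A #6, board B #10); then deploy (board A #11, board B #11); all 6 tasks appear in both, in order, and the DP table's final entry dp[12][11] is also 6, so no common subsequence is longer.

6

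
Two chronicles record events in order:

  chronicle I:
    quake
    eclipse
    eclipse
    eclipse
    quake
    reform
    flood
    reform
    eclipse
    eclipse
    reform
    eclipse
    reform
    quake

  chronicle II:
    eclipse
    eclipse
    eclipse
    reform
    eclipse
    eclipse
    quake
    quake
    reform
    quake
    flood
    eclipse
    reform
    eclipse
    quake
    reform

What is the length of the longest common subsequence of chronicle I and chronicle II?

One common subsequence of length 10: eclipse (chronicle I #2, chronicle II #3), eclipse (chronicle I #3, chronicle II #5), eclipse (chronicle I #4, chronicle II #6), quake (chronicle I #5, chronicle II #8), reform (chronicle I #6, chronicle II #9), flood (chronicle I #7, chronicle II #11), eclipse (chronicle I #10, chronicle II #12), reform (chronicle I #11, chronicle II #13), eclipse (chronicle I #12, chronicle II #14), reform (chronicle I #13, chronicle II #16). The LCS DP gives dp[14][16] = 10, so this is optimal.

10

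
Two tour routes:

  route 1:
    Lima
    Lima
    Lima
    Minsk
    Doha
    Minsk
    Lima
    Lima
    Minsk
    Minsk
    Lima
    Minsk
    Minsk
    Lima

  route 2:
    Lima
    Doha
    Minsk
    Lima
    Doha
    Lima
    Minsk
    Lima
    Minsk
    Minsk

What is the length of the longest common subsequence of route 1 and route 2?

Match Lima [3,1]; then Doha [5,2]; then Minsk [6,3]; then Lima [7,4]; then Lima [8,6]; then Minsk [10,7]; then Lima [11,8]; then Minsk [12,9]; then Minsk [13,10] — 9 stops in the same relative order in both. The LCS DP gives dp[14][10] = 9, so this is optimal.

9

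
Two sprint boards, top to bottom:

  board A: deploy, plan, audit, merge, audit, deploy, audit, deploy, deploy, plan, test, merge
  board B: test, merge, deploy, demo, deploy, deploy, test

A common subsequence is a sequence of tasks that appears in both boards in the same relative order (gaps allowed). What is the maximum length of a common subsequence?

Match merge (board A #4, board B #2) → deploy (board A #6, board B #3) → deploy (board A #8, board B #5) → deploy (board A #9, board B #6) → test (board A #11, board B #7) — 5 tasks in the same relative order in both. Since dp[12][7] = 5, nothing longer is possible.

5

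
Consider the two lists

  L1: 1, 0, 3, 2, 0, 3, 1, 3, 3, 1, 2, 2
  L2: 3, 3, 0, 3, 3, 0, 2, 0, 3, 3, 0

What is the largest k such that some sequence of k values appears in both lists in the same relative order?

Match 0 (L1 #2, L2 #3), then 3 (L1 #3, L2 #5), then 2 (L1 #4, L2 #7), then 0 (L1 #5, L2 #8), then 3 (L1 #6, L2 #9), then 3 (L1 #8, L2 #10) — 6 values in the same relative order in both. The LCS DP gives dp[12][11] = 6, so this is optimal.

6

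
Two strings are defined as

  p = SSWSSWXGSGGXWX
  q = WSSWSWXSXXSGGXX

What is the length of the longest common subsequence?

11

Pick S [1,2] → S [2,3] → W [3,4] → S [4,5] → S [5,8] → X [7,10] → S [9,11] → G [10,12] → G [11,13] → X [12,14] → X [14,15]; all 11 characters appear in both, in order, and the DP table's final entry dp[14][15] is also 11, so no common subsequence is longer.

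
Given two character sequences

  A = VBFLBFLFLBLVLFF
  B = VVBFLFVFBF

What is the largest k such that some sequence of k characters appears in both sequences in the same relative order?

Let dp[i][j] be the LCS length of the first i characters of A and the first j characters of B. dp[i][j] = dp[i-1][j-1]+1 when the i-th and j-th characters match, else max(dp[i-1][j], dp[i][j-1]).
    ·  V  V  B  F  L  F  V  F  B  F
 ·  0  0  0  0  0  0  0  0  0  0  0
 V  0  1  1  1  1  1  1  1  1  1  1
 B  0  1  1  2  2  2  2  2  2  2  2
 F  0  1  1  2  3  3  3  3  3  3  3
 L  0  1  1  2  3  4  4  4  4  4  4
 B  0  1  1  2  3  4  4  4  4  5  5
 F  0  1  1  2  3  4  5  5  5  5  6
 L  0  1  1  2  3  4  5  5  5  5  6
 F  0  1  1  2  3  4  5  5  6  6  6
 L  0  1  1  2  3  4  5  5  6  6  6
 B  0  1  1  2  3  4  5  5  6  7  7
 L  0  1  1  2  3  4  5  5  6  7  7
 V  0  1  2  2  3  4  5  6  6  7  7
 L  0  1  2  2  3  4  5  6  6  7  7
 F  0  1  2  2  3  4  5  6  7  7  8
 F  0  1  2  2  3  4  5  6  7  7  8
dp[15][10] = 8. One LCS (by backtracking along matches): VBFLFFBF.

8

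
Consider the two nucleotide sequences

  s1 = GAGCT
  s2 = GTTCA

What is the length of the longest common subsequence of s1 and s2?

Let dp[i][j] be the LCS length of the first i bases of s1 and the first j bases of s2. dp[i][j] = dp[i-1][j-1]+1 when the i-th and j-th bases match, else max(dp[i-1][j], dp[i][j-1]).
    ·  G  T  T  C  A
 ·  0  0  0  0  0  0
 G  0  1  1  1  1  1
 A  0  1  1  1  1  2
 G  0  1  1  1  1  2
 C  0  1  1  1  2  2
 T  0  1  2  2  2  2
dp[5][5] = 2. One LCS (by backtracking along matches): GA.

2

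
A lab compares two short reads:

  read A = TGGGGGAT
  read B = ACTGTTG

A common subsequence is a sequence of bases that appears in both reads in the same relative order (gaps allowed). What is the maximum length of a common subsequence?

3

Let dp[i][j] be the LCS length of the first i bases of read A and the first j bases of read B. dp[i][j] = dp[i-1][j-1]+1 when the i-th and j-th bases match, else max(dp[i-1][j], dp[i][j-1]).
    ·  A  C  T  G  T  T  G
 ·  0  0  0  0  0  0  0  0
 T  0  0  0  1  1  1  1  1
 G  0  0  0  1  2  2  2  2
 G  0  0  0  1  2  2  2  3
 G  0  0  0  1  2  2  2  3
 G  0  0  0  1  2  2  2  3
 G  0  0  0  1  2  2  2  3
 A  0  1  1  1  2  2  2  3
 T  0  1  1  2  2  3  3  3
dp[8][7] = 3. One LCS (by backtracking along matches): TGG.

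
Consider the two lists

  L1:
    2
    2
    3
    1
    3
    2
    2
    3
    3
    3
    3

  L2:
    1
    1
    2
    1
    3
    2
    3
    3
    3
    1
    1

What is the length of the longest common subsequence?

7

Let dp[i][j] be the LCS length of the first i values of L1 and the first j values of L2. dp[i][j] = dp[i-1][j-1]+1 when the i-th and j-th values match, else max(dp[i-1][j], dp[i][j-1]).
    ·  1  1  2  1  3  2  3  3  3  1  1
 ·  0  0  0  0  0  0  0  0  0  0  0  0
 2  0  0  0  1  1  1  1  1  1  1  1  1
 2  0  0  0  1  1  1  2  2  2  2  2  2
 3  0  0  0  1  1  2  2  3  3  3  3  3
 1  0  1  1  1  2  2  2  3  3  3  4  4
 3  0  1  1  1  2  3  3  3  4  4  4  4
 2  0  1  1  2  2  3  4  4  4  4  4  4
 2  0  1  1  2  2  3  4  4  4  4  4  4
 3  0  1  1  2  2  3  4  5  5  5  5  5
 3  0  1  1  2  2  3  4  5  6  6  6  6
 3  0  1  1  2  2  3  4  5  6  7  7  7
 3  0  1  1  2  2  3  4  5  6  7  7  7
dp[11][11] = 7. One LCS (by backtracking along matches): 2, 1, 3, 2, 3, 3, 3.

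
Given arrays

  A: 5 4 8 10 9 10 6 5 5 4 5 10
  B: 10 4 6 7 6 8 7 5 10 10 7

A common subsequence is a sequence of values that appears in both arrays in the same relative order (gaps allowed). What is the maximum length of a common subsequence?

Let dp[i][j] be the LCS length of the first i values of A and the first j values of B. dp[i][j] = dp[i-1][j-1]+1 when the i-th and j-th values match, else max(dp[i-1][j], dp[i][j-1]).
    · 10  4  6  7  6  8  7  5 10 10  7
 ·  0  0  0  0  0  0  0  0  0  0  0  0
 5  0  0  0  0  0  0  0  0  1  1  1  1
 4  0  0  1  1  1  1  1  1  1  1  1  1
 8  0  0  1  1  1  1  2  2  2  2  2  2
10  0  1  1  1  1  1  2  2  2  3  3  3
 9  0  1  1  1  1  1  2  2  2  3  3  3
10  0  1  1  1  1  1  2  2  2  3  4  4
 6  0  1  1  2  2  2  2  2  2  3  4  4
 5  0  1  1  2  2  2  2  2  3  3  4  4
 5  0  1  1  2  2  2  2  2  3  3  4  4
 4  0  1  2  2  2  2  2  2  3  3  4  4
 5  0  1  2  2  2  2  2  2  3  3  4  4
10  0  1  2  2  2  2  2  2  3  4  4  4
dp[12][11] = 4. One LCS (by backtracking along matches): 4, 8, 10, 10.

4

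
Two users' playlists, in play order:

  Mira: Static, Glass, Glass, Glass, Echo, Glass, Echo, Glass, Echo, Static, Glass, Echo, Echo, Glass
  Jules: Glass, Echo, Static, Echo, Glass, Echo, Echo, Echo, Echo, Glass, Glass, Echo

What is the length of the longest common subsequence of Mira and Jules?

Taking Static (Mira #1, Jules #3), Echo (Mira #5, Jules #4), Glass (Mira #6, Jules #5), Echo (Mira #7, Jules #6), Echo (Mira #9, Jules #7), Echo (Mira #12, Jules #8), Echo (Mira #13, Jules #9), Glass (Mira #14, Jules #11) gives a common subsequence of length 8. Since dp[14][12] = 8, nothing longer is possible.

8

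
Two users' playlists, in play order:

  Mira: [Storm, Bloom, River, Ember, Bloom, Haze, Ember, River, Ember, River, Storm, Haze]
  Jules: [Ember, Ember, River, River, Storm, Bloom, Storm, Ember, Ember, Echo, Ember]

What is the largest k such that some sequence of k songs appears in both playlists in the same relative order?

Pick Storm (Mira #1, Jules #5), then Bloom (Mira #2, Jules #6), then Ember (Mira #4, Jules #8), then Ember (Mira #7, Jules #9), then Ember (Mira #9, Jules #11); all 5 songs appear in both, in order. Since dp[12][11] = 5, nothing longer is possible.

5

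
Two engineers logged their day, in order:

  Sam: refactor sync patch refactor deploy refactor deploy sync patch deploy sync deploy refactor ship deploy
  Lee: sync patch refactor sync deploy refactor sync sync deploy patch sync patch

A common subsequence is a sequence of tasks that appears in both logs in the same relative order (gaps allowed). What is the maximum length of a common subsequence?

One common subsequence of length 8: sync at Sam[2]=Lee[1] → patch at Sam[3]=Lee[2] → refactor at Sam[4]=Lee[3] → deploy at Sam[5]=Lee[5] → refactor at Sam[6]=Lee[6] → deploy at Sam[7]=Lee[9] → sync at Sam[8]=Lee[11] → patch at Sam[9]=Lee[12]. dp[15][12] = 8 confirms this is the maximum.

8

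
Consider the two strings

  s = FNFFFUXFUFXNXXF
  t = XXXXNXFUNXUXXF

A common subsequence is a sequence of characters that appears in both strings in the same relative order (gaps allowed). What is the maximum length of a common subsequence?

One common subsequence of length 8: N [2,5], F [5,7], U [6,8], X [7,10], U [9,11], X [13,12], X [14,13], F [15,14], and the DP table's final entry dp[15][14] is also 8, so no common subsequence is longer.

8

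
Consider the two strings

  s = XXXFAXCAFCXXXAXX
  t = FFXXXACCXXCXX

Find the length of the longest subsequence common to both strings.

Match X [1,3], X [2,4], X [3,5], A [5,6], C [7,7], C [10,8], X [11,9], X [12,10], X [15,12], X [16,13] — 10 characters in the same relative order in both, and the DP table's final entry dp[16][13] is also 10, so no common subsequence is longer.

10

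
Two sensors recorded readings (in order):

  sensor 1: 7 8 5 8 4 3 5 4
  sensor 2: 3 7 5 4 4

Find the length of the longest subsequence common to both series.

4

Taking 7 (sensor 1 #1, sensor 2 #2); then 5 (sensor 1 #3, sensor 2 #3); then 4 (sensor 1 #5, sensor 2 #4); then 4 (sensor 1 #8, sensor 2 #5) gives a common subsequence of length 4. The LCS DP gives dp[8][5] = 4, so this is optimal.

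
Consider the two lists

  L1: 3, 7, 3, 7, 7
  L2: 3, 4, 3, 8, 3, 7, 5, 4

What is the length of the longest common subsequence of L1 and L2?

One common subsequence of length 3: 3 at L1[1]=L2[3], then 3 at L1[3]=L2[5], then 7 at L1[4]=L2[6]. dp[5][8] = 3 confirms this is the maximum.

3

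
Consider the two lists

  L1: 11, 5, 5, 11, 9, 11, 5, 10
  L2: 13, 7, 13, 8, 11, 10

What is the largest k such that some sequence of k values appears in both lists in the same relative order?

Match 11 (L1 #6, L2 #5) → 10 (L1 #8, L2 #6) — 2 values in the same relative order in both, and the DP table's final entry dp[8][6] is also 2, so no common subsequence is longer.

2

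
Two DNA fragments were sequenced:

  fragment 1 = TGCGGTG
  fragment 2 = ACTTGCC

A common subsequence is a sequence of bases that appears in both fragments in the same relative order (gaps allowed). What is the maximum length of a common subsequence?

Let dp[i][j] be the LCS length of the first i bases of fragment 1 and the first j bases of fragment 2. dp[i][j] = dp[i-1][j-1]+1 when the i-th and j-th bases match, else max(dp[i-1][j], dp[i][j-1]).
    ·  A  C  T  T  G  C  C
 ·  0  0  0  0  0  0  0  0
 T  0  0  0  1  1  1  1  1
 G  0  0  0  1  1  2  2  2
 C  0  0  1  1  1  2  3  3
 G  0  0  1  1  1  2  3  3
 G  0  0  1  1  1  2  3  3
 T  0  0  1  2  2  2  3  3
 G  0  0  1  2  2  3  3  3
dp[7][7] = 3. One LCS (by backtracking along matches): TGC.

3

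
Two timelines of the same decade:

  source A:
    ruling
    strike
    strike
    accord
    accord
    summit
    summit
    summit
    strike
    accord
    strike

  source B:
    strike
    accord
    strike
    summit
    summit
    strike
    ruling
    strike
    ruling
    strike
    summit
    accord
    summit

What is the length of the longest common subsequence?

One common subsequence of length 6: strike (source A #2, source B #1), then strike (source A #3, source B #3), then summit (source A #6, source B #4), then summit (source A #7, source B #5), then summit (source A #8, source B #11), then accord (source A #10, source B #12). The LCS DP gives dp[11][13] = 6, so this is optimal.

6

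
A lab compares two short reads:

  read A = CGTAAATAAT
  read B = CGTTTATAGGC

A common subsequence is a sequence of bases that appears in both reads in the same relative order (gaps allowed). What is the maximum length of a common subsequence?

Taking C at read A[1]=read B[1]; then G at read A[2]=read B[2]; then T at read A[3]=read B[5]; then A at read A[6]=read B[6]; then T at read A[7]=read B[7]; then A at read A[8]=read B[8] gives a common subsequence of length 6. The LCS DP gives dp[10][11] = 6, so this is optimal.

6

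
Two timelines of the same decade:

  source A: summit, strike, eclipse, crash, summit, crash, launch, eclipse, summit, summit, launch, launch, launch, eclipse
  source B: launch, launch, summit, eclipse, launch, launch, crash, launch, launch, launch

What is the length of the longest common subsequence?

6

Match summit [1,3], then eclipse [3,4], then crash [6,7], then launch [11,8], then launch [12,9], then launch [13,10] — 6 events in the same relative order in both. dp[14][10] = 6 confirms this is the maximum.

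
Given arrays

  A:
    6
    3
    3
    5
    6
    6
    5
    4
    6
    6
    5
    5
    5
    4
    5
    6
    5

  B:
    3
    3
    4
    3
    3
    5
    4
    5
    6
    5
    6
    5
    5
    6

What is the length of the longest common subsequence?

Taking 3 (A #2, B #4), then 3 (A #3, B #5), then 5 (A #4, B #8), then 6 (A #6, B #9), then 5 (A #7, B #10), then 6 (A #10, B #11), then 5 (A #13, B #12), then 5 (A #15, B #13), then 6 (A #16, B #14) gives a common subsequence of length 9. The LCS DP gives dp[17][14] = 9, so this is optimal.

9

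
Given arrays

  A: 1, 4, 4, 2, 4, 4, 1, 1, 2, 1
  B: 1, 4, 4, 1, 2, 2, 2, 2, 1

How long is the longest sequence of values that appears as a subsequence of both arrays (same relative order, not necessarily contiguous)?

6

Let dp[i][j] be the LCS length of the first i values of A and the first j values of B. dp[i][j] = dp[i-1][j-1]+1 when the i-th and j-th values match, else max(dp[i-1][j], dp[i][j-1]).
    ·  1  4  4  1  2  2  2  2  1
 ·  0  0  0  0  0  0  0  0  0  0
 1  0  1  1  1  1  1  1  1  1  1
 4  0  1  2  2  2  2  2  2  2  2
 4  0  1  2  3  3  3  3  3  3  3
 2  0  1  2  3  3  4  4  4  4  4
 4  0  1  2  3  3  4  4  4  4  4
 4  0  1  2  3  3  4  4  4  4  4
 1  0  1  2  3  4  4  4  4  4  5
 1  0  1  2  3  4  4  4  4  4  5
 2  0  1  2  3  4  5  5  5  5  5
 1  0  1  2  3  4  5  5  5  5  6
dp[10][9] = 6. One LCS (by backtracking along matches): 1, 4, 4, 2, 2, 1.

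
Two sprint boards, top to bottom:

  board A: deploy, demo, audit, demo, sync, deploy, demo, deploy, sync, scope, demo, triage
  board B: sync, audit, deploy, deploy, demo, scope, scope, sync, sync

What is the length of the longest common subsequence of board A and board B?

Match deploy at board A[1]=board B[4]; then demo at board A[2]=board B[5]; then sync at board A[5]=board B[8]; then sync at board A[9]=board B[9] — 4 tasks in the same relative order in both, and the DP table's final entry dp[12][9] is also 4, so no common subsequence is longer.

4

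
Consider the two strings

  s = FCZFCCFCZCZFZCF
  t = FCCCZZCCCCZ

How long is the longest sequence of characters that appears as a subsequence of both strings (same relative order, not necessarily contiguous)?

Match F at s[1]=t[1] → C at s[2]=t[4] → Z at s[3]=t[6] → C at s[5]=t[7] → C at s[6]=t[8] → C at s[8]=t[9] → C at s[10]=t[10] → Z at s[13]=t[11] — 8 characters in the same relative order in both. The LCS DP gives dp[15][11] = 8, so this is optimal.

8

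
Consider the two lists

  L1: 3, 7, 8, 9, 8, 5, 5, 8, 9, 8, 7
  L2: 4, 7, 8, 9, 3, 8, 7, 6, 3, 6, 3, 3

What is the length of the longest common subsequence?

5

Let dp[i][j] be the LCS length of the first i values of L1 and the first j values of L2. dp[i][j] = dp[i-1][j-1]+1 when the i-th and j-th values match, else max(dp[i-1][j], dp[i][j-1]).
    ·  4  7  8  9  3  8  7  6  3  6  3  3
 ·  0  0  0  0  0  0  0  0  0  0  0  0  0
 3  0  0  0  0  0  1  1  1  1  1  1  1  1
 7  0  0  1  1  1  1  1  2  2  2  2  2  2
 8  0  0  1  2  2  2  2  2  2  2  2  2  2
 9  0  0  1  2  3  3  3  3  3  3  3  3  3
 8  0  0  1  2  3  3  4  4  4  4  4  4  4
 5  0  0  1  2  3  3  4  4  4  4  4  4  4
 5  0  0  1  2  3  3  4  4  4  4  4  4  4
 8  0  0  1  2  3  3  4  4  4  4  4  4  4
 9  0  0  1  2  3  3  4  4  4  4  4  4  4
 8  0  0  1  2  3  3  4  4  4  4  4  4  4
 7  0  0  1  2  3  3  4  5  5  5  5  5  5
dp[11][12] = 5. One LCS (by backtracking along matches): 7, 8, 9, 8, 7.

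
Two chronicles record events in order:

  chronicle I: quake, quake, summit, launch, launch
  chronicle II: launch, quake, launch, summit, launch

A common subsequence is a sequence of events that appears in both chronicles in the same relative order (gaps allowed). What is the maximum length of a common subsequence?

3

Pick quake [1,2]; then summit [3,4]; then launch [5,5]; all 3 events appear in both, in order. The LCS DP gives dp[5][5] = 3, so this is optimal.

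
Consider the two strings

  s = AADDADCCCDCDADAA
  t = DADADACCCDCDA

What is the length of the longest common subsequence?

11

Match A at s[1]=t[2], then A at s[2]=t[4], then D at s[4]=t[5], then A at s[5]=t[6], then C at s[7]=t[7], then C at s[8]=t[8], then C at s[9]=t[9], then D at s[10]=t[10], then C at s[11]=t[11], then D at s[14]=t[12], then A at s[16]=t[13] — 11 characters in the same relative order in both. The LCS DP gives dp[16][13] = 11, so this is optimal.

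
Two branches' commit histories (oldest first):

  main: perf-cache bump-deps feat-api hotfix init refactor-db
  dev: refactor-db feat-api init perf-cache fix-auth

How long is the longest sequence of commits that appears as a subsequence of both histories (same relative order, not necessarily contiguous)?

2

Taking feat-api at main[3]=dev[2]; then init at main[5]=dev[3] gives a common subsequence of length 2. The LCS DP gives dp[6][5] = 2, so this is optimal.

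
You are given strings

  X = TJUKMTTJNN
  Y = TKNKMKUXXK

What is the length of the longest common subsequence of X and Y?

3

Match T (X #1, Y #1), U (X #3, Y #7), K (X #4, Y #10) — 3 characters in the same relative order in both. dp[10][10] = 3 confirms this is the maximum.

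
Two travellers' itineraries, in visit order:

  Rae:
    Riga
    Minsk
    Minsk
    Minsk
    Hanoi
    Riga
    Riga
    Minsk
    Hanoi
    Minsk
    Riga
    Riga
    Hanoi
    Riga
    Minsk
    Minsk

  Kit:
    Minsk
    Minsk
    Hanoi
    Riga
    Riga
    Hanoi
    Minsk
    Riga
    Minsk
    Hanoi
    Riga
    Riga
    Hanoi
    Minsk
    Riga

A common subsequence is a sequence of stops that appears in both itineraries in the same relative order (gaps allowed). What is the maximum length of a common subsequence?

11

Match Minsk [3,1], then Minsk [4,2], then Hanoi [5,3], then Riga [6,5], then Riga [7,8], then Minsk [8,9], then Hanoi [9,10], then Riga [11,11], then Riga [12,12], then Hanoi [13,13], then Riga [14,15] — 11 stops in the same relative order in both. Since dp[16][15] = 11, nothing longer is possible.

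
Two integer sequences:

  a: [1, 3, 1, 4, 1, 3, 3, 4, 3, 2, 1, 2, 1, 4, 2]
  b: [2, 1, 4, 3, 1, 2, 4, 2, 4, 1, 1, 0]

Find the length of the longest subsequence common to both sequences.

7

Match 1 [1,2]; then 3 [2,4]; then 1 [3,5]; then 4 [4,7]; then 4 [8,9]; then 1 [11,10]; then 1 [13,11] — 7 values in the same relative order in both. dp[15][12] = 7 confirms this is the maximum.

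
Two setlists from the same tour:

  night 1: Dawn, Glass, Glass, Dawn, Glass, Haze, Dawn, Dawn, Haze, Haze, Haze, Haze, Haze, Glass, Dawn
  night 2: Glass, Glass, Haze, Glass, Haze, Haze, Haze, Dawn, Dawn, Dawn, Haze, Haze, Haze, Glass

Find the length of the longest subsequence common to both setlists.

Taking Glass (night 1 #2, night 2 #1), Glass (night 1 #3, night 2 #2), Glass (night 1 #5, night 2 #4), Haze (night 1 #6, night 2 #7), Dawn (night 1 #7, night 2 #9), Dawn (night 1 #8, night 2 #10), Haze (night 1 #11, night 2 #11), Haze (night 1 #12, night 2 #12), Haze (night 1 #13, night 2 #13), Glass (night 1 #14, night 2 #14) gives a common subsequence of length 10. Since dp[15][14] = 10, nothing longer is possible.

10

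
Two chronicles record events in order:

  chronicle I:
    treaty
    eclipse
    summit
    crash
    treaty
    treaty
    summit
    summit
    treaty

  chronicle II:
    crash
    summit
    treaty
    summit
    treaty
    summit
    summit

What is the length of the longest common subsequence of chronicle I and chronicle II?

Pick treaty at chronicle I[1]=chronicle II[3] → summit at chronicle I[3]=chronicle II[4] → treaty at chronicle I[6]=chronicle II[5] → summit at chronicle I[7]=chronicle II[6] → summit at chronicle I[8]=chronicle II[7]; all 5 events appear in both, in order. The LCS DP gives dp[9][7] = 5, so this is optimal.

5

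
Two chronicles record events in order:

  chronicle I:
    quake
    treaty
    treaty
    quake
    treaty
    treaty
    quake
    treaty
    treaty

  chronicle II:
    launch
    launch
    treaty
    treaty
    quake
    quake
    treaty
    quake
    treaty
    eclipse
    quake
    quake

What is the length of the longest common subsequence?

6

Match treaty (chronicle I #2, chronicle II #3) → treaty (chronicle I #3, chronicle II #4) → quake (chronicle I #4, chronicle II #6) → treaty (chronicle I #5, chronicle II #7) → treaty (chronicle I #6, chronicle II #9) → quake (chronicle I #7, chronicle II #12) — 6 events in the same relative order in both. Since dp[9][12] = 6, nothing longer is possible.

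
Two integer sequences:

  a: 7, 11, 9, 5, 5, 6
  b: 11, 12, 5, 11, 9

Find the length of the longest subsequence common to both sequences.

Taking 11 at a[2]=b[4], 9 at a[3]=b[5] gives a common subsequence of length 2. The LCS DP gives dp[6][5] = 2, so this is optimal.

2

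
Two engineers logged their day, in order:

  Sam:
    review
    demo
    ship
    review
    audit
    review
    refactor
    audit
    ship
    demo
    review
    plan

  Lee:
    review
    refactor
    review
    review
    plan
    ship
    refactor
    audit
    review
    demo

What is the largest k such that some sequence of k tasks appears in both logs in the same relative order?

6

Match review [1,1] → review [4,3] → review [6,4] → refactor [7,7] → audit [8,8] → demo [10,10] — 6 tasks in the same relative order in both. Since dp[12][10] = 6, nothing longer is possible.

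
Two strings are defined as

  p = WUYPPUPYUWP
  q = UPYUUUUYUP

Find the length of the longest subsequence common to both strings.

One common subsequence of length 6: U (p #2, q #1); then Y (p #3, q #3); then U (p #6, q #7); then Y (p #8, q #8); then U (p #9, q #9); then P (p #11, q #10). Since dp[11][10] = 6, nothing longer is possible.

6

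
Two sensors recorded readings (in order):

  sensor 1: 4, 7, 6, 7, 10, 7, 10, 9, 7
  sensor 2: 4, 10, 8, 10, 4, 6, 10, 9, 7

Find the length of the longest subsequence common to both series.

5

Pick 4 (sensor 1 #1, sensor 2 #5), 6 (sensor 1 #3, sensor 2 #6), 10 (sensor 1 #7, sensor 2 #7), 9 (sensor 1 #8, sensor 2 #8), 7 (sensor 1 #9, sensor 2 #9); all 5 values appear in both, in order, and the DP table's final entry dp[9][9] is also 5, so no common subsequence is longer.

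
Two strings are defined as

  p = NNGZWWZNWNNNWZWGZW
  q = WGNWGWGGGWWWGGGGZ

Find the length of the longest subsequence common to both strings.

8

Taking N at p[1]=q[3], G at p[3]=q[5], W at p[5]=q[6], W at p[6]=q[10], W at p[9]=q[11], W at p[13]=q[12], G at p[16]=q[16], Z at p[17]=q[17] gives a common subsequence of length 8. Since dp[18][17] = 8, nothing longer is possible.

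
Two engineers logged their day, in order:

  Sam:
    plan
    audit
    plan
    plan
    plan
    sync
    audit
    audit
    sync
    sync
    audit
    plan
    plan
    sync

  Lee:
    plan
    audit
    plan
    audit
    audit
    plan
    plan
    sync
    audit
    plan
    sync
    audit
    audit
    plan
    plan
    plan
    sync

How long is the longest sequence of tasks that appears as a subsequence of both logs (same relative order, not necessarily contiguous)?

12

Match plan (Sam #1, Lee #1), then audit (Sam #2, Lee #2), then plan (Sam #3, Lee #3), then plan (Sam #4, Lee #6), then plan (Sam #5, Lee #7), then sync (Sam #6, Lee #8), then audit (Sam #7, Lee #9), then audit (Sam #8, Lee #12), then audit (Sam #11, Lee #13), then plan (Sam #12, Lee #15), then plan (Sam #13, Lee #16), then sync (Sam #14, Lee #17) — 12 tasks in the same relative order in both. dp[14][17] = 12 confirms this is the maximum.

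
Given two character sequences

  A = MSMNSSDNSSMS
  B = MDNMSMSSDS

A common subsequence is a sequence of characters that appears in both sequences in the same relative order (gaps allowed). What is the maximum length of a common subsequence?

Let dp[i][j] be the LCS length of the first i characters of A and the first j characters of B. dp[i][j] = dp[i-1][j-1]+1 when the i-th and j-th characters match, else max(dp[i-1][j], dp[i][j-1]).
    ·  M  D  N  M  S  M  S  S  D  S
 ·  0  0  0  0  0  0  0  0  0  0  0
 M  0  1  1  1  1  1  1  1  1  1  1
 S  0  1  1  1  1  2  2  2  2  2  2
 M  0  1  1  1  2  2  3  3  3  3  3
 N  0  1  1  2  2  2  3  3  3  3  3
 S  0  1  1  2  2  3  3  4  4  4  4
 S  0  1  1  2  2  3  3  4  5  5  5
 D  0  1  2  2  2  3  3  4  5  6  6
 N  0  1  2  3  3  3  3  4  5  6  6
 S  0  1  2  3  3  4  4  4  5  6  7
 S  0  1  2  3  3  4  4  5  5  6  7
 M  0  1  2  3  4  4  5  5  5  6  7
 S  0  1  2  3  4  5  5  6  6  6  7
dp[12][10] = 7. One LCS (by backtracking along matches): MSMSSDS.

7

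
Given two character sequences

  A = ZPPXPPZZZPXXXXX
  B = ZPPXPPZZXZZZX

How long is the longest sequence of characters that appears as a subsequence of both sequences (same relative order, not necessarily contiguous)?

10

One common subsequence of length 10: Z (A #1, B #1), P (A #2, B #2), P (A #3, B #3), X (A #4, B #4), P (A #5, B #5), P (A #6, B #6), Z (A #7, B #10), Z (A #8, B #11), Z (A #9, B #12), X (A #15, B #13). The LCS DP gives dp[15][13] = 10, so this is optimal.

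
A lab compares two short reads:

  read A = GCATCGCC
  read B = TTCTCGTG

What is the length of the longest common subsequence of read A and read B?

4

Let dp[i][j] be the LCS length of the first i bases of read A and the first j bases of read B. dp[i][j] = dp[i-1][j-1]+1 when the i-th and j-th bases match, else max(dp[i-1][j], dp[i][j-1]).
    ·  T  T  C  T  C  G  T  G
 ·  0  0  0  0  0  0  0  0  0
 G  0  0  0  0  0  0  1  1  1
 C  0  0  0  1  1  1  1  1  1
 A  0  0  0  1  1  1  1  1  1
 T  0  1  1  1  2  2  2  2  2
 C  0  1  1  2  2  3  3  3  3
 G  0  1  1  2  2  3  4  4  4
 C  0  1  1  2  2  3  4  4  4
 C  0  1  1  2  2  3  4  4  4
dp[8][8] = 4. One LCS (by backtracking along matches): CTCG.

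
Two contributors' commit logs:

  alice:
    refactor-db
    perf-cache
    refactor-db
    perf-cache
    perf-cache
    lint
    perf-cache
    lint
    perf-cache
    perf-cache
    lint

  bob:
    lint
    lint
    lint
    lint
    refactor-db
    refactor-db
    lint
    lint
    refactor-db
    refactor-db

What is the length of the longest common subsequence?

4

One common subsequence of length 4: refactor-db [1,5]; then refactor-db [3,6]; then lint [6,7]; then lint [8,8], and the DP table's final entry dp[11][10] is also 4, so no common subsequence is longer.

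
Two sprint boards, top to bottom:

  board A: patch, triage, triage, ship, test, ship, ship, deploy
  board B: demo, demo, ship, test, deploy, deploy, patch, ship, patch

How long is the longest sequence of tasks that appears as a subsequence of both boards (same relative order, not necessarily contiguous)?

3

Match ship (board A #4, board B #3), then test (board A #5, board B #4), then ship (board A #6, board B #8) — 3 tasks in the same relative order in both, and the DP table's final entry dp[8][9] is also 3, so no common subsequence is longer.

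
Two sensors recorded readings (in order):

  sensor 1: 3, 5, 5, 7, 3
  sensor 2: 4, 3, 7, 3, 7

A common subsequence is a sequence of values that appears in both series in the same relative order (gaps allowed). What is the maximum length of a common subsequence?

Let dp[i][j] be the LCS length of the first i values of sensor 1 and the first j values of sensor 2. dp[i][j] = dp[i-1][j-1]+1 when the i-th and j-th values match, else max(dp[i-1][j], dp[i][j-1]).
    ·  4  3  7  3  7
 ·  0  0  0  0  0  0
 3  0  0  1  1  1  1
 5  0  0  1  1  1  1
 5  0  0  1  1  1  1
 7  0  0  1  2  2  2
 3  0  0  1  2  3  3
dp[5][5] = 3. One LCS (by backtracking along matches): 3, 7, 3.

3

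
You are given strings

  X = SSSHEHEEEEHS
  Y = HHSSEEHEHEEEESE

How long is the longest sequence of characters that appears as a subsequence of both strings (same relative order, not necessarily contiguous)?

10

One common subsequence of length 10: S at X[1]=Y[3], then S at X[2]=Y[4], then H at X[4]=Y[7], then E at X[5]=Y[8], then H at X[6]=Y[9], then E at X[7]=Y[10], then E at X[8]=Y[11], then E at X[9]=Y[12], then E at X[10]=Y[13], then S at X[12]=Y[14]. Since dp[12][15] = 10, nothing longer is possible.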